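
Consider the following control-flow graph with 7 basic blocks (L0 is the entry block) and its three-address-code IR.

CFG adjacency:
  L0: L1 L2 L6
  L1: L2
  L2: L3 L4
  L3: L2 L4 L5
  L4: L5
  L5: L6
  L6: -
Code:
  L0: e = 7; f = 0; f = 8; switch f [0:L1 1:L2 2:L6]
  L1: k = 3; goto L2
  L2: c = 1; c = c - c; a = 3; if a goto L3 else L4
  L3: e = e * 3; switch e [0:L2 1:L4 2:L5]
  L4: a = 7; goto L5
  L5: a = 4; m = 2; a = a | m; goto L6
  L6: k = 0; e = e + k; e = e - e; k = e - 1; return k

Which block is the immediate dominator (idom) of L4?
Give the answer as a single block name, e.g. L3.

Answer: L2

Derivation:
idom tree: L1←L0 L2←L0 L3←L2 L4←L2 L5←L2 L6←L0
Dom∩ at merges:
  L2: preds {L0,L1,L3}: {L0} ∩ {L0,L1} ∩ {L0,L2,L3} = {L0}; idom=L0
  L4: preds {L2,L3}: {L0,L2} ∩ {L0,L2,L3} = {L0,L2}; idom=L2
  L5: preds {L3,L4}: {L0,L2,L3} ∩ {L0,L2,L4} = {L0,L2}; idom=L2
  L6: preds {L0,L5}: {L0} ∩ {L0,L2,L5} = {L0}; idom=L0

idom(L4) = L2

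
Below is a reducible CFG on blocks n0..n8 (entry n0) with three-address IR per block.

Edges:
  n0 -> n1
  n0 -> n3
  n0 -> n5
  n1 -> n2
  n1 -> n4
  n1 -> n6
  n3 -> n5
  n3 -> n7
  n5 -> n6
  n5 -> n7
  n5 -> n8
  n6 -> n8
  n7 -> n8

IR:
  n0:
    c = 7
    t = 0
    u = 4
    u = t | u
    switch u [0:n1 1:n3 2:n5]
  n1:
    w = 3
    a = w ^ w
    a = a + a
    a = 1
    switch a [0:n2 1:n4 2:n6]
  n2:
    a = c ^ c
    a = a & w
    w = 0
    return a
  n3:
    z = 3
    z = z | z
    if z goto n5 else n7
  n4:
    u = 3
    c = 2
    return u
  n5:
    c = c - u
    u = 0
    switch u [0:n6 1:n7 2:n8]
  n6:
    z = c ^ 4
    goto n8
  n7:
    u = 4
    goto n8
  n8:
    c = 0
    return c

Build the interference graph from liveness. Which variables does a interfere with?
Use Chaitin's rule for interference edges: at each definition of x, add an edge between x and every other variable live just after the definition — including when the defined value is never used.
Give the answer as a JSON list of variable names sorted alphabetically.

Block summaries:
  n0 def {c,t,u} use ∅
  n1 def {a,w} use ∅
  n2 def {a,w} use {c,w}
  n3 def {z} use ∅
  n4 def {c,u} use ∅
  n5 def {c,u} use {c,u}
  n6 def {z} use {c}
  n7 def {u} use ∅
  n8 def {c} use ∅

Backward fixpoint:
  n0 li=∅ lo={c,u}
  n1 li={c} lo={c,w}
  n2 li={c,w} lo=∅
  n3 li={c,u} lo={c,u}
  n4 li=∅ lo=∅
  n5 li={c,u} lo={c}
  n6 li={c} lo=∅
  n7 li=∅ lo=∅
  n8 li=∅ lo=∅

Interference:
  a — {c,w}
  c — {a,t,u,w,z}
  t — {c,u}
  u — {c,t,z}
  w — {a,c}
  z — {c,u}

N(a) = ["c", "w"]

Answer: ["c", "w"]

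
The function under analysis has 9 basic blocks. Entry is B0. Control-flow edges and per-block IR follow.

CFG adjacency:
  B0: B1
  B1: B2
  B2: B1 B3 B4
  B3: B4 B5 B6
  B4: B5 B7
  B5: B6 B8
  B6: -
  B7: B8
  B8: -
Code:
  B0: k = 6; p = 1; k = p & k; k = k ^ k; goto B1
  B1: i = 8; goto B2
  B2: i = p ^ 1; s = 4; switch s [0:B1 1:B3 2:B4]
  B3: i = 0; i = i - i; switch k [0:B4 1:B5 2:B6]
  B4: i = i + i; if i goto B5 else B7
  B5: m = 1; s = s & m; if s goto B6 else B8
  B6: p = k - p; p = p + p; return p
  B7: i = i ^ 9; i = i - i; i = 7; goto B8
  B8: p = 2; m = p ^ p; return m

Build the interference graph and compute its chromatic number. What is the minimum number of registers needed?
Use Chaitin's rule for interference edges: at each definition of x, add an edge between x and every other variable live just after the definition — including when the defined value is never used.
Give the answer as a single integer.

Answer: 4

Analysis:
def/use:
  B0: {k,p} / ∅
  B1: {i} / ∅
  B2: {i,s} / {p}
  B3: {i} / {k}
  B4: {i} / {i}
  B5: {m,s} / {s}
  B6: {p} / {k,p}
  B7: {i} / {i}
  B8: {m,p} / ∅

Live sets:
  B0: in=∅ out={k,p}
  B1: in={k,p} out={k,p}
  B2: in={k,p} out={i,k,p,s}
  B3: in={k,p,s} out={i,k,p,s}
  B4: in={i,k,p,s} out={i,k,p,s}
  B5: in={k,p,s} out={k,p}
  B6: in={k,p} out=∅
  B7: in={i} out=∅
  B8: in=∅ out=∅

Interfere edges:
  i↔{k,p,s}
  k↔{i,m,p,s}
  m↔{k,p,s}
  p↔{i,k,m,s}
  s↔{i,k,m,p}

Chromatic number:
  clique {i,k,p,s} ⇒ need ≥ 4
  assign i→r3 k→r0 m→r3 p→r1 s→r2 — no edge inside a register ⇒ χ ≤ 4
  χ = 4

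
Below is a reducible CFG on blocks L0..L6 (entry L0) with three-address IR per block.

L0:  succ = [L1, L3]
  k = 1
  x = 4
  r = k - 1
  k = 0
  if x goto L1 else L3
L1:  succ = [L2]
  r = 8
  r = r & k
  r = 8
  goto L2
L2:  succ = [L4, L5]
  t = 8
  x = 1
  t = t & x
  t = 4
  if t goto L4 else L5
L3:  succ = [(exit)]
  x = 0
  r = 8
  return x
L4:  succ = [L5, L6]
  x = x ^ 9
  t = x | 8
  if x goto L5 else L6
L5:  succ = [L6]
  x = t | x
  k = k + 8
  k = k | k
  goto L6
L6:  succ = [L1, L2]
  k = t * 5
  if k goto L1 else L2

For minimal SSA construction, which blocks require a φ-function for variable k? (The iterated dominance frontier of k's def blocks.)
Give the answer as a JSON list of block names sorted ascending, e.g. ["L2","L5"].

Answer: ["L1", "L2", "L6"]

Working:
idom tree: L1←L0 L2←L1 L3←L0 L4←L2 L5←L2 L6←L2
Join-block Dom:
  L1: preds {L0,L6}: {L0} ∩ {L0,L1,L2,L6} = {L0}; idom=L0
  L2: preds {L1,L6}: {L0,L1} ∩ {L0,L1,L2,L6} = {L0,L1}; idom=L1
  L5: preds {L2,L4}: {L0,L1,L2} ∩ {L0,L1,L2,L4} = {L0,L1,L2}; idom=L2
  L6: preds {L4,L5}: {L0,L1,L2,L4} ∩ {L0,L1,L2,L5} = {L0,L1,L2}; idom=L2

Frontier:
  L1←L0: walk · to L0
  L1←L6: walk L6→L2→L1 to L0
  L2←L1: walk · to L1
  L2←L6: walk L6→L2 to L1
  L5←L2: walk · to L2
  L5←L4: walk L4 to L2
  L6←L4: walk L4 to L2
  L6←L5: walk L5 to L2
  L0 → ∅
  L1 → {L1}
  L2 → {L1,L2}
  L3 → ∅
  L4 → {L5,L6}
  L5 → {L6}
  L6 → {L1,L2}

φ for k: defs {L0,L5,L6}
  DF⁺ = {L1,L2,L6}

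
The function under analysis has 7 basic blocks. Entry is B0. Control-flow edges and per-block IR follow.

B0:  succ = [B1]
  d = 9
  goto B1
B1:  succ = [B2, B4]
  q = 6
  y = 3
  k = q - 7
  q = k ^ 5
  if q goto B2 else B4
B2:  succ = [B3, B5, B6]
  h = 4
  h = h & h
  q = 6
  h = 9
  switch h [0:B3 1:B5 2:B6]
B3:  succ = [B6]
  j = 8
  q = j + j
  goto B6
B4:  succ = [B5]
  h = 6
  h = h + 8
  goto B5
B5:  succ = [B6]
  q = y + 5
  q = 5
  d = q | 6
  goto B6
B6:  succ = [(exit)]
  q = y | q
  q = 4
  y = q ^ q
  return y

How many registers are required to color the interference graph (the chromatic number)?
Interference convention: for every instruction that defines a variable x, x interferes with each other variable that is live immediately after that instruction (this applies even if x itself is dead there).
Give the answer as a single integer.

def/use:
  B0: def={d} ue=∅
  B1: def={k,q,y} ue=∅
  B2: def={h,q} ue=∅
  B3: def={j,q} ue=∅
  B4: def={h} ue=∅
  B5: def={d,q} ue={y}
  B6: def={q,y} ue={q,y}

Backward fixpoint:
  B0 li=∅ lo=∅
  B1 li=∅ lo={y}
  B2 li={y} lo={q,y}
  B3 li={y} lo={q,y}
  B4 li={y} lo={y}
  B5 li={y} lo={q,y}
  B6 li={q,y} lo=∅

Conflict graph:
  d — {q,y}
  h — {q,y}
  j — {y}
  k — {y}
  q — {d,h,y}
  y — {d,h,j,k,q}

Registers:
  clique {d,q,y} ⇒ need ≥ 3
  3-colouring: R0={y}  R1={j,k,q}  R2={d,h}
  χ = 3

Answer: 3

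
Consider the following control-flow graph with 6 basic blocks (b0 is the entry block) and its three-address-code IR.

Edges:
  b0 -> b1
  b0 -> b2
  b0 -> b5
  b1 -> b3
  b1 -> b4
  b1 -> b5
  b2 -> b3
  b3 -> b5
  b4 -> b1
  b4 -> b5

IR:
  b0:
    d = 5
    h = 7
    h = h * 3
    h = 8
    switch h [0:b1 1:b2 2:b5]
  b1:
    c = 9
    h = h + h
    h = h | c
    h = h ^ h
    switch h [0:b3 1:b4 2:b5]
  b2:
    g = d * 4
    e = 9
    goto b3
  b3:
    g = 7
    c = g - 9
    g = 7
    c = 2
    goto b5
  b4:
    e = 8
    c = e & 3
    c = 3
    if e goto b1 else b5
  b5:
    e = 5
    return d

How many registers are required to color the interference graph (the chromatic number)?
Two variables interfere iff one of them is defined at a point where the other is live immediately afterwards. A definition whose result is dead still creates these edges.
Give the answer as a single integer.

Block summaries:
  b0: def={d,h} ue=∅
  b1: def={c,h} ue={h}
  b2: def={e,g} ue={d}
  b3: def={c,g} ue=∅
  b4: def={c,e} ue=∅
  b5: def={e} ue={d}

Liveness:
  b0 li=∅ lo={d,h}
  b1 li={d,h} lo={d,h}
  b2 li={d} lo={d}
  b3 li={d} lo={d}
  b4 li={d,h} lo={d,h}
  b5 li={d} lo=∅

Conflict graph:
  c: {d,e,h}
  d: {c,e,g,h}
  e: {c,d,h}
  g: {d}
  h: {c,d,e}

Colouring:
  clique {c,d,e,h} ⇒ need ≥ 4
  assign c→R1 d→R0 e→R2 g→R1 h→R3 — no edge inside a register ⇒ χ ≤ 4
  χ = 4

Answer: 4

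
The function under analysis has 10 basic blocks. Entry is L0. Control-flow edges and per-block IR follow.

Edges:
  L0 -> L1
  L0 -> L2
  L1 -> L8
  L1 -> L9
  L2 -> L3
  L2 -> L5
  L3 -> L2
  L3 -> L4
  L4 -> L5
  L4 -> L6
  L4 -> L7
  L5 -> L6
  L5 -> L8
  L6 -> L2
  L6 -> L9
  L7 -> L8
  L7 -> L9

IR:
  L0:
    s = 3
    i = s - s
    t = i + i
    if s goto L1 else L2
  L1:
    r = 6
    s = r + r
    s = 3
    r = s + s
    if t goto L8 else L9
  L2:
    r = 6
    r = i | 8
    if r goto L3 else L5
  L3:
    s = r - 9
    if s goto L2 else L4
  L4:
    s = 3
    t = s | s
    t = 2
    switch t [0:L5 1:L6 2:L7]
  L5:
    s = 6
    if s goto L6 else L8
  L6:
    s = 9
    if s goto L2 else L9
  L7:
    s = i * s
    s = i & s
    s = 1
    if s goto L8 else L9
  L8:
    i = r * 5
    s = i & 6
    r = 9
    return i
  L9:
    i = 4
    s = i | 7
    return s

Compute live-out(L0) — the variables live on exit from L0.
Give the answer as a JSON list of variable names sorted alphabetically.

Answer: ["i", "t"]

Analysis:
Block summaries:
  L0: {i,s,t} / ∅
  L1: {r,s} / {t}
  L2: {r} / {i}
  L3: {s} / {r}
  L4: {s,t} / ∅
  L5: {s} / ∅
  L6: {s} / ∅
  L7: {s} / {i,s}
  L8: {i,r,s} / {r}
  L9: {i,s} / ∅

Live sets:
  live L0: ∅→{i,t}
  live L1: {t}→{r}
  live L2: {i}→{i,r}
  live L3: {i,r}→{i,r}
  live L4: {i,r}→{i,r,s}
  live L5: {i,r}→{i,r}
  live L6: {i}→{i}
  live L7: {i,r,s}→{r}
  live L8: {r}→∅
  live L9: ∅→∅

live-out(L0) = ["i", "t"]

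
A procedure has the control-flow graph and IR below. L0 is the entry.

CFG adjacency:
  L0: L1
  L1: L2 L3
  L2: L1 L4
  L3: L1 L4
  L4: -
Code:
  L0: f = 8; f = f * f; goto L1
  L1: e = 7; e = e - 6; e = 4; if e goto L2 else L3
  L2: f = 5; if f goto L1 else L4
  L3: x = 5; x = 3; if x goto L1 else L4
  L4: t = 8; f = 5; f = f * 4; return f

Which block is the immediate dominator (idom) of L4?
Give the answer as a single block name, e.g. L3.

Answer: L1

Working:
idom tree: L1←L0 L2←L1 L3←L1 L4←L1
Dom at joins:
  L1: preds {L0,L2,L3}: {L0} ∩ {L0,L1,L2} ∩ {L0,L1,L3} = {L0}; idom=L0
  L4: preds {L2,L3}: {L0,L1,L2} ∩ {L0,L1,L3} = {L0,L1}; idom=L1

idom(L4) = L1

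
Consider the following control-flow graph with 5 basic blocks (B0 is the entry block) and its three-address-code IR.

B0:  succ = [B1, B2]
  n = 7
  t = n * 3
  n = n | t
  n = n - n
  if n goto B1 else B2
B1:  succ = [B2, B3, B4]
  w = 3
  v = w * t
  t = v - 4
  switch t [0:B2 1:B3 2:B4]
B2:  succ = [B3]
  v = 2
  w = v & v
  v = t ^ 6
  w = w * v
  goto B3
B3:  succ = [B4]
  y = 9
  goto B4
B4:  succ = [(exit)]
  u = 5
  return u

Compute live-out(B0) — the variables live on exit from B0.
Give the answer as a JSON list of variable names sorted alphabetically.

Block summaries:
  B0: {n,t} / ∅
  B1: {t,v,w} / {t}
  B2: {v,w} / {t}
  B3: {y} / ∅
  B4: {u} / ∅

Backward fixpoint:
  B0 li=∅ lo={t}
  B1 li={t} lo={t}
  B2 li={t} lo=∅
  B3 li=∅ lo=∅
  B4 li=∅ lo=∅

live-out(B0) = ["t"]

Answer: ["t"]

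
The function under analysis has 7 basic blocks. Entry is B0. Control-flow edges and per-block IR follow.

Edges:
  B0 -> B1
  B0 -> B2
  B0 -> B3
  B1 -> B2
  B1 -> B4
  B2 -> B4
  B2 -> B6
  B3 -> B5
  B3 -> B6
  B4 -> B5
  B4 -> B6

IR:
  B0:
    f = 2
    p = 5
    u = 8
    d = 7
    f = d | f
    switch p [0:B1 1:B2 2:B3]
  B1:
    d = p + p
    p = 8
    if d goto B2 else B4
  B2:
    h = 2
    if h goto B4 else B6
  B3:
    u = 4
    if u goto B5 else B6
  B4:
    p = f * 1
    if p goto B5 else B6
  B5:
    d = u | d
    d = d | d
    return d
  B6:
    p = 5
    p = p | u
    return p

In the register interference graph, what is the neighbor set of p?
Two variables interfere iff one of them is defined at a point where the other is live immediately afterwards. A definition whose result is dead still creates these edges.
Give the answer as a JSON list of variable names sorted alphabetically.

def/use:
  B0: {d,f,p,u} / ∅
  B1: {d,p} / {p}
  B2: {h} / ∅
  B3: {u} / ∅
  B4: {p} / {f}
  B5: {d} / {d,u}
  B6: {p} / {u}

Backward fixpoint:
  B0: in=∅ out={d,f,p,u}
  B1: in={f,p,u} out={d,f,u}
  B2: in={d,f,u} out={d,f,u}
  B3: in={d} out={d,u}
  B4: in={d,f,u} out={d,u}
  B5: in={d,u} out=∅
  B6: in={u} out=∅

Conflict graph:
  d: {f,h,p,u}
  f: {d,h,p,u}
  h: {d,f,u}
  p: {d,f,u}
  u: {d,f,h,p}

N(p) = ["d", "f", "u"]

Answer: ["d", "f", "u"]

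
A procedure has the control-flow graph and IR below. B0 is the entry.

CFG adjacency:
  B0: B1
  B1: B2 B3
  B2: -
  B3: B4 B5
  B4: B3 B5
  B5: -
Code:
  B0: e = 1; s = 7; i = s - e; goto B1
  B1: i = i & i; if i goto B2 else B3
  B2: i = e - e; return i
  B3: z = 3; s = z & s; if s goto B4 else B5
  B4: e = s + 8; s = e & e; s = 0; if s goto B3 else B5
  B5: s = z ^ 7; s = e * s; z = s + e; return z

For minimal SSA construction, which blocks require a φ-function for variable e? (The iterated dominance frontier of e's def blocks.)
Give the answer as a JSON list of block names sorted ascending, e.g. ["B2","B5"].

idom tree: B1←B0 B2←B1 B3←B1 B4←B3 B5←B3
Join-block Dom:
  B3: preds {B1,B4}: {B0,B1} ∩ {B0,B1,B3,B4} = {B0,B1}; idom=B1
  B5: preds {B3,B4}: {B0,B1,B3} ∩ {B0,B1,B3,B4} = {B0,B1,B3}; idom=B3

DF derivation:
  B3←B1: walk · to B1
  B3←B4: walk B4→B3 to B1
  B5←B3: walk · to B3
  B5←B4: walk B4 to B3
  B0: DF=∅
  B1: DF=∅
  B2: DF=∅
  B3: DF={B3}
  B4: DF={B3,B5}
  B5: DF=∅

φ for e: defs {B0,B4}
  DF⁺ = {B3,B5}

Answer: ["B3", "B5"]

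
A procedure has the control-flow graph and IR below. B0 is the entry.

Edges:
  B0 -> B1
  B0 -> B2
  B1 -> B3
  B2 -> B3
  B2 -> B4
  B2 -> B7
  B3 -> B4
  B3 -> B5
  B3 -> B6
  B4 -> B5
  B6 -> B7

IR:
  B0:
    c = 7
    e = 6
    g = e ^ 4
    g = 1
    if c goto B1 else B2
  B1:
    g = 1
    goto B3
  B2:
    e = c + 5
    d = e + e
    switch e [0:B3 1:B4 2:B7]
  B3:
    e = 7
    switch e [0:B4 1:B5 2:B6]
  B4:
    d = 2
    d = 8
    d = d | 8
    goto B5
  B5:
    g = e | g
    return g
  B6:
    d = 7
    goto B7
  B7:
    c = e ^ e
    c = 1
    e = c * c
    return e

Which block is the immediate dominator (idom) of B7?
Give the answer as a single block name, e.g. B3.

Answer: B0

Analysis:
idom tree: B1←B0 B2←B0 B3←B0 B4←B0 B5←B0 B6←B3 B7←B0
Join-block Dom:
  B3: preds {B1,B2}: {B0,B1} ∩ {B0,B2} = {B0}; idom=B0
  B4: preds {B2,B3}: {B0,B2} ∩ {B0,B3} = {B0}; idom=B0
  B5: preds {B3,B4}: {B0,B3} ∩ {B0,B4} = {B0}; idom=B0
  B7: preds {B2,B6}: {B0,B2} ∩ {B0,B3,B6} = {B0}; idom=B0

idom(B7) = B0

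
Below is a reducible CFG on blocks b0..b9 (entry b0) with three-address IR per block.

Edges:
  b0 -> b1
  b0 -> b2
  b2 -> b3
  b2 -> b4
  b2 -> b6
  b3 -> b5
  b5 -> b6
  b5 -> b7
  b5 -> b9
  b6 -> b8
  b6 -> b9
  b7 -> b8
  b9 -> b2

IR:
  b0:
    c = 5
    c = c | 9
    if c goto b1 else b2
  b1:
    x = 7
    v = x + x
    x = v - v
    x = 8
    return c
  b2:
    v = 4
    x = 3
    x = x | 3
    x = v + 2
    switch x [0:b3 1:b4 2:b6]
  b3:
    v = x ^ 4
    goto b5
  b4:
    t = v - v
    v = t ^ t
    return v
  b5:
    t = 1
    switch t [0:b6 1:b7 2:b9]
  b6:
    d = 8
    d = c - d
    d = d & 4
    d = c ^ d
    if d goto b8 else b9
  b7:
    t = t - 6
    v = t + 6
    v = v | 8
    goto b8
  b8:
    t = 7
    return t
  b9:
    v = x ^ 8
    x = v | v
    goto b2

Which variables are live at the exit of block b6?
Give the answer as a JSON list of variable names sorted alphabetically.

Block summaries:
  b0: {c} / ∅
  b1: {v,x} / {c}
  b2: {v,x} / ∅
  b3: {v} / {x}
  b4: {t,v} / {v}
  b5: {t} / ∅
  b6: {d} / {c}
  b7: {t,v} / {t}
  b8: {t} / ∅
  b9: {v,x} / {x}

Liveness:
  live b0: ∅→{c}
  live b1: {c}→∅
  live b2: {c}→{c,v,x}
  live b3: {c,x}→{c,x}
  live b4: {v}→∅
  live b5: {c,x}→{c,t,x}
  live b6: {c,x}→{c,x}
  live b7: {t}→∅
  live b8: ∅→∅
  live b9: {c,x}→{c}

live-out(b6) = ["c", "x"]

Answer: ["c", "x"]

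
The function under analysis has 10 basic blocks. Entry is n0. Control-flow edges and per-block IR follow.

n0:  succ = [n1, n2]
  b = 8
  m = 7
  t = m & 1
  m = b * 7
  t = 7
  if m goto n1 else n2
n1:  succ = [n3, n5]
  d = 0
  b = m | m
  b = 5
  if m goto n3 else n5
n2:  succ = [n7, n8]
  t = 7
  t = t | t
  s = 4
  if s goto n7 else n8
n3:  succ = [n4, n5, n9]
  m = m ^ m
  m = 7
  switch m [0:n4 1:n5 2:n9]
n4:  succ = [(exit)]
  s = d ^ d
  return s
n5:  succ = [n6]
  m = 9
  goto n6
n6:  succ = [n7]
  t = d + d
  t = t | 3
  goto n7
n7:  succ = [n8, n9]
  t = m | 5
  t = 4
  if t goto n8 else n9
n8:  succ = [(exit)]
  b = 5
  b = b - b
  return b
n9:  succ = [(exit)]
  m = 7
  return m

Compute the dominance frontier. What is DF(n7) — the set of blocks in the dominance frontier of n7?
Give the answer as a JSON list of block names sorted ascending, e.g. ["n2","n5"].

idom tree: n1←n0 n2←n0 n3←n1 n4←n3 n5←n1 n6←n5 n7←n0 n8←n0 n9←n0
Join-block Dom:
  n5: preds {n1,n3}: {n0,n1} ∩ {n0,n1,n3} = {n0,n1}; idom=n1
  n7: preds {n2,n6}: {n0,n2} ∩ {n0,n1,n5,n6} = {n0}; idom=n0
  n8: preds {n2,n7}: {n0,n2} ∩ {n0,n7} = {n0}; idom=n0
  n9: preds {n3,n7}: {n0,n1,n3} ∩ {n0,n7} = {n0}; idom=n0

DF walk-up:
  join n5 pred n1: · stop@n1
  join n5 pred n3: n3 stop@n1
  join n7 pred n2: n2 stop@n0
  join n7 pred n6: n6→n5→n1 stop@n0
  join n8 pred n2: n2 stop@n0
  join n8 pred n7: n7 stop@n0
  join n9 pred n3: n3→n1 stop@n0
  join n9 pred n7: n7 stop@n0
  n0 → ∅
  n1 → {n7,n9}
  n2 → {n7,n8}
  n3 → {n5,n9}
  n4 → ∅
  n5 → {n7}
  n6 → {n7}
  n7 → {n8,n9}
  n8 → ∅
  n9 → ∅

DF(n7) = ["n8", "n9"]

Answer: ["n8", "n9"]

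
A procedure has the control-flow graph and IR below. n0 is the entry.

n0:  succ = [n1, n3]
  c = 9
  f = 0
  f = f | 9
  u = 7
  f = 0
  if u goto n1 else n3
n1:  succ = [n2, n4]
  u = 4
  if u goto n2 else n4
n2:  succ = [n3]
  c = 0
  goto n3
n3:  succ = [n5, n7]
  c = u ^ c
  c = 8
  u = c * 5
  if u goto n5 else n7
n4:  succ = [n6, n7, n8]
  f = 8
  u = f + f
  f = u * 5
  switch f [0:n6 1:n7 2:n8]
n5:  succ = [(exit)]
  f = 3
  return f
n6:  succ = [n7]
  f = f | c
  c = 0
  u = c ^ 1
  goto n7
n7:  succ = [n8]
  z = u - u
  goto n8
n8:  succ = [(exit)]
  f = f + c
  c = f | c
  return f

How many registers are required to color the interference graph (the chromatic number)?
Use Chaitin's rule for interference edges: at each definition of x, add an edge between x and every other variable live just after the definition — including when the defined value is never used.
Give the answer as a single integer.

Block summaries:
  n0: def={c,f,u} ue=∅
  n1: def={u} ue=∅
  n2: def={c} ue=∅
  n3: def={c,u} ue={c,u}
  n4: def={f,u} ue=∅
  n5: def={f} ue=∅
  n6: def={c,f,u} ue={c,f}
  n7: def={z} ue={u}
  n8: def={c,f} ue={c,f}

Liveness:
  n0 li=∅ lo={c,f,u}
  n1 li={c,f} lo={c,f,u}
  n2 li={f,u} lo={c,f,u}
  n3 li={c,f,u} lo={c,f,u}
  n4 li={c} lo={c,f,u}
  n5 li=∅ lo=∅
  n6 li={c,f} lo={c,f,u}
  n7 li={c,f,u} lo={c,f}
  n8 li={c,f} lo=∅

Interfere edges:
  c↔{f,u,z}
  f↔{c,u,z}
  u↔{c,f}
  z↔{c,f}

Chromatic number:
  clique {c,f,u} ⇒ need ≥ 3
  3-colouring: c0={c}  c1={f}  c2={u,z}
  χ = 3

Answer: 3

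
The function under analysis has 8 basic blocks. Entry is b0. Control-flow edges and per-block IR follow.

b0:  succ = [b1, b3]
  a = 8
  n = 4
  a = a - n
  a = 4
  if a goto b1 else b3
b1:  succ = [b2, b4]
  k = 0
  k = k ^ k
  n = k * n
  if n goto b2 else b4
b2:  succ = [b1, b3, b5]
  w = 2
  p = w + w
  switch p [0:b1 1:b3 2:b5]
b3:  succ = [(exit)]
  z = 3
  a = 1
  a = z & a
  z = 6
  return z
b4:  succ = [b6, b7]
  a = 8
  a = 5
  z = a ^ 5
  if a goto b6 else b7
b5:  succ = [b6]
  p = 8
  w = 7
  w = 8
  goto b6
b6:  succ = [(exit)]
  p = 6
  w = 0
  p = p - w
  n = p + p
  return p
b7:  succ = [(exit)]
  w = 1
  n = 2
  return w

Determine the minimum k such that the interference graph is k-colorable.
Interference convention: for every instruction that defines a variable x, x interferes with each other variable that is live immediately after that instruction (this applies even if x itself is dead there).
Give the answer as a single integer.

Per-block:
  b0: {a,n} / ∅
  b1: {k,n} / {n}
  b2: {p,w} / ∅
  b3: {a,z} / ∅
  b4: {a,z} / ∅
  b5: {p,w} / ∅
  b6: {n,p,w} / ∅
  b7: {n,w} / ∅

Backward fixpoint:
  b0 li=∅ lo={n}
  b1 li={n} lo={n}
  b2 li={n} lo={n}
  b3 li=∅ lo=∅
  b4 li=∅ lo=∅
  b5 li=∅ lo=∅
  b6 li=∅ lo=∅
  b7 li=∅ lo=∅

Conflict graph:
  a: {n,z}
  k: {n}
  n: {a,k,p,w}
  p: {n,w}
  w: {n,p}
  z: {a}

Colouring:
  lower bound: {n,p,w} mutually conflict ⇒ χ ≥ 3
  3-colouring: c0={n,z}  c1={a,k,p}  c2={w}
  χ = 3

Answer: 3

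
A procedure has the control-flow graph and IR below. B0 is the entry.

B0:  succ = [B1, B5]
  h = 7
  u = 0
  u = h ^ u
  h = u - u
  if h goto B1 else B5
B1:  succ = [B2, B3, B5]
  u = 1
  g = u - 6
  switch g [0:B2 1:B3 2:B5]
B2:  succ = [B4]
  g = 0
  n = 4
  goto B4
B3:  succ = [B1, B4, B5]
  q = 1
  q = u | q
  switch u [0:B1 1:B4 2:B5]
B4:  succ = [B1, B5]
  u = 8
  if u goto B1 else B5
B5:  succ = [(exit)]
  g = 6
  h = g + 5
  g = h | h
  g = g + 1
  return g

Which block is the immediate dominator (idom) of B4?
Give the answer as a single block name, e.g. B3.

Answer: B1

Derivation:
idom tree: B1←B0 B2←B1 B3←B1 B4←B1 B5←B0
Dom∩ at merges:
  B1: preds {B0,B3,B4}: {B0} ∩ {B0,B1,B3} ∩ {B0,B1,B4} = {B0}; idom=B0
  B4: preds {B2,B3}: {B0,B1,B2} ∩ {B0,B1,B3} = {B0,B1}; idom=B1
  B5: preds {B0,B1,B3,B4}: {B0} ∩ {B0,B1} ∩ {B0,B1,B3} ∩ {B0,B1,B4} = {B0}; idom=B0

idom(B4) = B1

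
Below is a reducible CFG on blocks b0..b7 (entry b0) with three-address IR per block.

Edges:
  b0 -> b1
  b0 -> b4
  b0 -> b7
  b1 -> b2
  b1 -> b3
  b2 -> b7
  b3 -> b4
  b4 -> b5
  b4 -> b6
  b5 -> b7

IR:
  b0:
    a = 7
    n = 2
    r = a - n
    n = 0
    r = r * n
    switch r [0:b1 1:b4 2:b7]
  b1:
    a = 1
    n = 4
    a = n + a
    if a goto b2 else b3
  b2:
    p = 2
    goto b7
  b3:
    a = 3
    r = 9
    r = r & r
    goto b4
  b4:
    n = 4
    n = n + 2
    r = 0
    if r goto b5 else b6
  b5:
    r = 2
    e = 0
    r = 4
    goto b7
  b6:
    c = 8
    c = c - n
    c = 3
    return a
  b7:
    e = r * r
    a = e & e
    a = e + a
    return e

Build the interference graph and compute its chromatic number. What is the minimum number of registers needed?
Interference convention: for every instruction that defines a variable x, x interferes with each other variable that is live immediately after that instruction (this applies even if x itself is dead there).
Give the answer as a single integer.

def/use:
  b0: {a,n,r} / ∅
  b1: {a,n} / ∅
  b2: {p} / ∅
  b3: {a,r} / ∅
  b4: {n,r} / ∅
  b5: {e,r} / ∅
  b6: {c} / {a,n}
  b7: {a,e} / {r}

Live sets:
  b0: in=∅ out={a,r}
  b1: in={r} out={r}
  b2: in={r} out={r}
  b3: in=∅ out={a}
  b4: in={a} out={a,n}
  b5: in=∅ out={r}
  b6: in={a,n} out=∅
  b7: in={r} out=∅

Conflict graph:
  a — {c,e,n,r}
  c — {a,n}
  e — {a}
  n — {a,c,r}
  p — {r}
  r — {a,n,p}

Registers:
  clique {a,c,n} ⇒ need ≥ 3
  3-colouring: c0={a,p}  c1={e,n}  c2={c,r}
  χ = 3

Answer: 3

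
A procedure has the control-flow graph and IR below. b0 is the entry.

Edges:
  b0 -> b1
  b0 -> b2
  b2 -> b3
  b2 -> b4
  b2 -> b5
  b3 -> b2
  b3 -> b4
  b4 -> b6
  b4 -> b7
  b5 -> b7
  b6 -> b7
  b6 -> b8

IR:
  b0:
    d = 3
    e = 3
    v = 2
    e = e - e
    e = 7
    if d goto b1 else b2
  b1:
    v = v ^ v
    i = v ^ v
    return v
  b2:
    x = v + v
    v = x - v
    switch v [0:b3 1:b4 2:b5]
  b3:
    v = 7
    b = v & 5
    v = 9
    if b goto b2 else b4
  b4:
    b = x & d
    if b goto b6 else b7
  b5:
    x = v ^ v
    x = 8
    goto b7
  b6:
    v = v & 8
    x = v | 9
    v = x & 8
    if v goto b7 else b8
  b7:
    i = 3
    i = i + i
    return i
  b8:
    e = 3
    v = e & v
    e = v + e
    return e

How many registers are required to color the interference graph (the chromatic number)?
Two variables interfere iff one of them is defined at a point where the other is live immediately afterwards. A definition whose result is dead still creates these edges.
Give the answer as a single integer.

Answer: 4

Working:
def/use:
  b0: {d,e,v} / ∅
  b1: {i,v} / {v}
  b2: {v,x} / {v}
  b3: {b,v} / ∅
  b4: {b} / {d,x}
  b5: {x} / {v}
  b6: {v,x} / {v}
  b7: {i} / ∅
  b8: {e,v} / {v}

Backward fixpoint:
  b0: in=∅ out={d,v}
  b1: in={v} out=∅
  b2: in={d,v} out={d,v,x}
  b3: in={d,x} out={d,v,x}
  b4: in={d,v,x} out={v}
  b5: in={v} out=∅
  b6: in={v} out={v}
  b7: in=∅ out=∅
  b8: in={v} out=∅

Conflict graph:
  b — {d,v,x}
  d — {b,e,v,x}
  e — {d,v}
  i — {v}
  v — {b,d,e,i,x}
  x — {b,d,v}

Colouring:
  {b,d,v,x} pairwise interfere (4-clique) ⇒ χ ≥ 4
  assign b→c2 d→c1 e→c2 i→c1 v→c0 x→c3 — no edge inside a register ⇒ χ ≤ 4
  χ = 4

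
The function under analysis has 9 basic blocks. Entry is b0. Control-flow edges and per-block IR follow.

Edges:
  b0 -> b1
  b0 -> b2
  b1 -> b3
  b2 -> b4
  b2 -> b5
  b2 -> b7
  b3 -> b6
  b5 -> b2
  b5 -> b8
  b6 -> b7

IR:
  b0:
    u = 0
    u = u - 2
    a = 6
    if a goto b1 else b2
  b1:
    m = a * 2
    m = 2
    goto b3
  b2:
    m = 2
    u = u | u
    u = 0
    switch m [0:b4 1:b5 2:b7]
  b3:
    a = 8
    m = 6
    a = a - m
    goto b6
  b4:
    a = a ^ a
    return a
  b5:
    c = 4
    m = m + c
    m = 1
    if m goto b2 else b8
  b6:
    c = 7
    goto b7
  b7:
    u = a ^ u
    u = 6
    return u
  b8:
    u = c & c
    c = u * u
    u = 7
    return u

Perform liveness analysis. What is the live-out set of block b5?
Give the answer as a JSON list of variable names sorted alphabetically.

Answer: ["a", "c", "u"]

Analysis:
def/use:
  b0 def {a,u} use ∅
  b1 def {m} use {a}
  b2 def {m,u} use {u}
  b3 def {a,m} use ∅
  b4 def {a} use {a}
  b5 def {c,m} use {m}
  b6 def {c} use ∅
  b7 def {u} use {a,u}
  b8 def {c,u} use {c}

Live sets:
  b0 li=∅ lo={a,u}
  b1 li={a,u} lo={u}
  b2 li={a,u} lo={a,m,u}
  b3 li={u} lo={a,u}
  b4 li={a} lo=∅
  b5 li={a,m,u} lo={a,c,u}
  b6 li={a,u} lo={a,u}
  b7 li={a,u} lo=∅
  b8 li={c} lo=∅

live-out(b5) = ["a", "c", "u"]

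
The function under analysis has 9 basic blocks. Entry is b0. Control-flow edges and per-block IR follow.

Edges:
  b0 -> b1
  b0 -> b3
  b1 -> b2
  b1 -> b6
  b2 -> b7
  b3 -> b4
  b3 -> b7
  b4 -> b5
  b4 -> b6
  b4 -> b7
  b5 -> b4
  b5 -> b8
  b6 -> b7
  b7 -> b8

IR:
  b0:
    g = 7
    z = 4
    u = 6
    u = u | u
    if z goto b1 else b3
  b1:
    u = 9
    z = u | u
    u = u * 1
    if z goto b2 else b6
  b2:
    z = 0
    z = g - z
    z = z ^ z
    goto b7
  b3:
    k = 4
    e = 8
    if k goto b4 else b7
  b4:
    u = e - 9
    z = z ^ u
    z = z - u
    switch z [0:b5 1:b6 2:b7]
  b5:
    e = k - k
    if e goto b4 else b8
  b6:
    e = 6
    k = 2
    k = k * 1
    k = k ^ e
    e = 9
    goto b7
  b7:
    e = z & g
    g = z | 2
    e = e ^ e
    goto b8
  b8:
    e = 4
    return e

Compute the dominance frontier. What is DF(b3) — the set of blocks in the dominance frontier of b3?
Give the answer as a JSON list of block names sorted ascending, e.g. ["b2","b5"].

Answer: ["b6", "b7", "b8"]

Derivation:
idom tree: b1←b0 b2←b1 b3←b0 b4←b3 b5←b4 b6←b0 b7←b0 b8←b0
Dom∩ at merges:
  b4: preds {b3,b5}: {b0,b3} ∩ {b0,b3,b4,b5} = {b0,b3}; idom=b3
  b6: preds {b1,b4}: {b0,b1} ∩ {b0,b3,b4} = {b0}; idom=b0
  b7: preds {b2,b3,b4,b6}: {b0,b1,b2} ∩ {b0,b3} ∩ {b0,b3,b4} ∩ {b0,b6} = {b0}; idom=b0
  b8: preds {b5,b7}: {b0,b3,b4,b5} ∩ {b0,b7} = {b0}; idom=b0

DF walk-up:
  b4←b3: walk · to b3
  b4←b5: walk b5→b4 to b3
  b6←b1: walk b1 to b0
  b6←b4: walk b4→b3 to b0
  b7←b2: walk b2→b1 to b0
  b7←b3: walk b3 to b0
  b7←b4: walk b4→b3 to b0
  b7←b6: walk b6 to b0
  b8←b5: walk b5→b4→b3 to b0
  b8←b7: walk b7 to b0
  b0: DF=∅
  b1: DF={b6,b7}
  b2: DF={b7}
  b3: DF={b6,b7,b8}
  b4: DF={b4,b6,b7,b8}
  b5: DF={b4,b8}
  b6: DF={b7}
  b7: DF={b8}
  b8: DF=∅

DF(b3) = ["b6", "b7", "b8"]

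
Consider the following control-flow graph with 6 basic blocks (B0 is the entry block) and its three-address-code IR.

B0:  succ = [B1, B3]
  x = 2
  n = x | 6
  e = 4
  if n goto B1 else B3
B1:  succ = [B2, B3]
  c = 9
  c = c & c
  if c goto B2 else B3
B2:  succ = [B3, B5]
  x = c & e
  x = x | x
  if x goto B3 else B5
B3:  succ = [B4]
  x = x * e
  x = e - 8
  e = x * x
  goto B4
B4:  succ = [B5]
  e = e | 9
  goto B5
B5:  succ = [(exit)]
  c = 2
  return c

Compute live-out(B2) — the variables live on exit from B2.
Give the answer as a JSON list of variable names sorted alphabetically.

Answer: ["e", "x"]

Working:
Block summaries:
  B0: {e,n,x} / ∅
  B1: {c} / ∅
  B2: {x} / {c,e}
  B3: {e,x} / {e,x}
  B4: {e} / {e}
  B5: {c} / ∅

Live sets:
  B0 li=∅ lo={e,x}
  B1 li={e,x} lo={c,e,x}
  B2 li={c,e} lo={e,x}
  B3 li={e,x} lo={e}
  B4 li={e} lo=∅
  B5 li=∅ lo=∅

live-out(B2) = ["e", "x"]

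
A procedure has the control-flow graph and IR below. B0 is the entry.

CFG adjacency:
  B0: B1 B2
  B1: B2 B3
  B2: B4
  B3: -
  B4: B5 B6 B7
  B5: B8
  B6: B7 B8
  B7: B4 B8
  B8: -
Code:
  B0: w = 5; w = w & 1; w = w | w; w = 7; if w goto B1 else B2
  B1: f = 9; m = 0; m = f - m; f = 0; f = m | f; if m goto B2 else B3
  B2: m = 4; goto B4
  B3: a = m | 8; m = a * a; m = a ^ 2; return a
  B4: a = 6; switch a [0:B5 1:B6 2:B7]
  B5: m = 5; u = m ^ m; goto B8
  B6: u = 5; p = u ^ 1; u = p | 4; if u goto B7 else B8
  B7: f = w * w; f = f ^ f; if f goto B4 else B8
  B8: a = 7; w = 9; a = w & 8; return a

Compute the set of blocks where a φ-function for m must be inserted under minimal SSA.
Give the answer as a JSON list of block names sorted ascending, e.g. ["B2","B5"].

Answer: ["B2", "B8"]

Analysis:
idom tree: B1←B0 B2←B0 B3←B1 B4←B2 B5←B4 B6←B4 B7←B4 B8←B4
Dom∩ at merges:
  B2: preds {B0,B1}: {B0} ∩ {B0,B1} = {B0}; idom=B0
  B4: preds {B2,B7}: {B0,B2} ∩ {B0,B2,B4,B7} = {B0,B2}; idom=B2
  B7: preds {B4,B6}: {B0,B2,B4} ∩ {B0,B2,B4,B6} = {B0,B2,B4}; idom=B4
  B8: preds {B5,B6,B7}: {B0,B2,B4,B5} ∩ {B0,B2,B4,B6} ∩ {B0,B2,B4,B7} = {B0,B2,B4}; idom=B4

Frontier:
  join B2 pred B0: · stop@B0
  join B2 pred B1: B1 stop@B0
  join B4 pred B2: · stop@B2
  join B4 pred B7: B7→B4 stop@B2
  join B7 pred B4: · stop@B4
  join B7 pred B6: B6 stop@B4
  join B8 pred B5: B5 stop@B4
  join B8 pred B6: B6 stop@B4
  join B8 pred B7: B7 stop@B4
  B0 → ∅
  B1 → {B2}
  B2 → ∅
  B3 → ∅
  B4 → {B4}
  B5 → {B8}
  B6 → {B7,B8}
  B7 → {B4,B8}
  B8 → ∅

φ for m: defs {B1,B2,B3,B5}
  DF⁺ = {B2,B8}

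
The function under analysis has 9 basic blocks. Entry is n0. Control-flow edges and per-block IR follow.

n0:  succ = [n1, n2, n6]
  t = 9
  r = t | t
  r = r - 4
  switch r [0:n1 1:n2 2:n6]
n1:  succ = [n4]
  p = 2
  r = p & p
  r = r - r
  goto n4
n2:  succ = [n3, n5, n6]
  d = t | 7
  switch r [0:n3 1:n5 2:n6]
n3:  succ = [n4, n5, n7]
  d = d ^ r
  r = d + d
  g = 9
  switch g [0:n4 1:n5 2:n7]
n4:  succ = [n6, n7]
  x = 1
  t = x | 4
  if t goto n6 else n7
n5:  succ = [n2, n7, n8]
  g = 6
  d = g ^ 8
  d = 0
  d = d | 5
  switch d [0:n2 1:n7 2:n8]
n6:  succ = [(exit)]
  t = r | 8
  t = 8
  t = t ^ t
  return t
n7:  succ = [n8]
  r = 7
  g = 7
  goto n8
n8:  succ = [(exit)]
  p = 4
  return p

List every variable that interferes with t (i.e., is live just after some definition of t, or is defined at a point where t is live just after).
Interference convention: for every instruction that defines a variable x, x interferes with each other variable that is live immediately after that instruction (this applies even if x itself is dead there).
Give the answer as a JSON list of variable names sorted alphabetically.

Answer: ["d", "g", "r"]

Derivation:
def/use:
  n0: def={r,t} ue=∅
  n1: def={p,r} ue=∅
  n2: def={d} ue={r,t}
  n3: def={d,g,r} ue={d,r}
  n4: def={t,x} ue=∅
  n5: def={d,g} ue=∅
  n6: def={t} ue={r}
  n7: def={g,r} ue=∅
  n8: def={p} ue=∅

Backward fixpoint:
  live n0: ∅→{r,t}
  live n1: ∅→{r}
  live n2: {r,t}→{d,r,t}
  live n3: {d,r,t}→{r,t}
  live n4: {r}→{r}
  live n5: {r,t}→{r,t}
  live n6: {r}→∅
  live n7: ∅→∅
  live n8: ∅→∅

Interfere edges:
  d↔{r,t}
  g↔{r,t}
  p↔∅
  r↔{d,g,t,x}
  t↔{d,g,r}
  x↔{r}

N(t) = ["d", "g", "r"]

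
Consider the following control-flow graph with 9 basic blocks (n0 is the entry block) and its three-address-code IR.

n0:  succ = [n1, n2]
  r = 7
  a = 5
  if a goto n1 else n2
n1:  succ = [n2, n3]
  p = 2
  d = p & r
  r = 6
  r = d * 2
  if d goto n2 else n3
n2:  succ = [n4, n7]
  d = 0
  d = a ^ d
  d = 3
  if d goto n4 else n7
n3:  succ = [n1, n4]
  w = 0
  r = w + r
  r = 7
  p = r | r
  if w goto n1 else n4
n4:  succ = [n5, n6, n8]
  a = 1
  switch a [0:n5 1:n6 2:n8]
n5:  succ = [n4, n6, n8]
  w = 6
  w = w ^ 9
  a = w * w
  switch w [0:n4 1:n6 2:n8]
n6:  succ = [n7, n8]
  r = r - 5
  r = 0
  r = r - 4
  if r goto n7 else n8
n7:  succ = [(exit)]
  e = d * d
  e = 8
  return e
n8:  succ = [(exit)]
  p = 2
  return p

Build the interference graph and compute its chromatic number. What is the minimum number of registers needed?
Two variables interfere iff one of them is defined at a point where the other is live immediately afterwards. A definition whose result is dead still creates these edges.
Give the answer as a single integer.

Per-block:
  n0: def={a,r} ue=∅
  n1: def={d,p,r} ue={r}
  n2: def={d} ue={a}
  n3: def={p,r,w} ue={r}
  n4: def={a} ue=∅
  n5: def={a,w} ue=∅
  n6: def={r} ue={r}
  n7: def={e} ue={d}
  n8: def={p} ue=∅

Live sets:
  live n0: ∅→{a,r}
  live n1: {a,r}→{a,d,r}
  live n2: {a,r}→{d,r}
  live n3: {a,d,r}→{a,d,r}
  live n4: {d,r}→{d,r}
  live n5: {d,r}→{d,r}
  live n6: {d,r}→{d}
  live n7: {d}→∅
  live n8: ∅→∅

Interfere edges:
  a: {d,p,r,w}
  d: {a,p,r,w}
  e: ∅
  p: {a,d,r,w}
  r: {a,d,p,w}
  w: {a,d,p,r}

Colouring:
  lower bound: {a,d,p,r,w} mutually conflict ⇒ χ ≥ 5
  assign a→R0 d→R1 e→R0 p→R2 r→R3 w→R4 — no edge inside a register ⇒ χ ≤ 5
  χ = 5

Answer: 5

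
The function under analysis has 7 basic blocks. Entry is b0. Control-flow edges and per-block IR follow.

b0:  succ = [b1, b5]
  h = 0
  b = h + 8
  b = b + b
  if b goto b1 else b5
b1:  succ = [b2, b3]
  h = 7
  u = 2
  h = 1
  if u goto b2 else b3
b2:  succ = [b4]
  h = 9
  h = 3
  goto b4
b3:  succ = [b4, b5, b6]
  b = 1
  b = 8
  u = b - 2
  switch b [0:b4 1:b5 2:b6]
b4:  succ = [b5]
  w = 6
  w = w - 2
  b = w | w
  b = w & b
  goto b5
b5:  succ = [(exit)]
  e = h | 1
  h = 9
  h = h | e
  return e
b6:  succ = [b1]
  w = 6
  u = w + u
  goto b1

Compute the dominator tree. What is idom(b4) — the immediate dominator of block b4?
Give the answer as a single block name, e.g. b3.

Answer: b1

Derivation:
idom tree: b1←b0 b2←b1 b3←b1 b4←b1 b5←b0 b6←b3
Dom∩ at merges:
  b1: preds {b0,b6}: {b0} ∩ {b0,b1,b3,b6} = {b0}; idom=b0
  b4: preds {b2,b3}: {b0,b1,b2} ∩ {b0,b1,b3} = {b0,b1}; idom=b1
  b5: preds {b0,b3,b4}: {b0} ∩ {b0,b1,b3} ∩ {b0,b1,b4} = {b0}; idom=b0

idom(b4) = b1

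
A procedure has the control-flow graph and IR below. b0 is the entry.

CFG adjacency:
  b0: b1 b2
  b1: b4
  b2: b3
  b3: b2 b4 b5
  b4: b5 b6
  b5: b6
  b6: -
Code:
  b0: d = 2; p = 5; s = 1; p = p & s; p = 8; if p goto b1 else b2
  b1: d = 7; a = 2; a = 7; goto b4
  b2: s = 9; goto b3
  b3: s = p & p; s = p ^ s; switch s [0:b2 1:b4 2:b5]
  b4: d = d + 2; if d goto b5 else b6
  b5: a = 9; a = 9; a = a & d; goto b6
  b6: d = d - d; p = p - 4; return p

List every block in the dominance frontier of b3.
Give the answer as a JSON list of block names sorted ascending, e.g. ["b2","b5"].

idom tree: b1←b0 b2←b0 b3←b2 b4←b0 b5←b0 b6←b0
Dom at joins:
  b2: preds {b0,b3}: {b0} ∩ {b0,b2,b3} = {b0}; idom=b0
  b4: preds {b1,b3}: {b0,b1} ∩ {b0,b2,b3} = {b0}; idom=b0
  b5: preds {b3,b4}: {b0,b2,b3} ∩ {b0,b4} = {b0}; idom=b0
  b6: preds {b4,b5}: {b0,b4} ∩ {b0,b5} = {b0}; idom=b0

DF derivation:
  b2←b0: walk · to b0
  b2←b3: walk b3→b2 to b0
  b4←b1: walk b1 to b0
  b4←b3: walk b3→b2 to b0
  b5←b3: walk b3→b2 to b0
  b5←b4: walk b4 to b0
  b6←b4: walk b4 to b0
  b6←b5: walk b5 to b0
  DF(b0)=∅
  DF(b1)={b4}
  DF(b2)={b2,b4,b5}
  DF(b3)={b2,b4,b5}
  DF(b4)={b5,b6}
  DF(b5)={b6}
  DF(b6)=∅

DF(b3) = ["b2", "b4", "b5"]

Answer: ["b2", "b4", "b5"]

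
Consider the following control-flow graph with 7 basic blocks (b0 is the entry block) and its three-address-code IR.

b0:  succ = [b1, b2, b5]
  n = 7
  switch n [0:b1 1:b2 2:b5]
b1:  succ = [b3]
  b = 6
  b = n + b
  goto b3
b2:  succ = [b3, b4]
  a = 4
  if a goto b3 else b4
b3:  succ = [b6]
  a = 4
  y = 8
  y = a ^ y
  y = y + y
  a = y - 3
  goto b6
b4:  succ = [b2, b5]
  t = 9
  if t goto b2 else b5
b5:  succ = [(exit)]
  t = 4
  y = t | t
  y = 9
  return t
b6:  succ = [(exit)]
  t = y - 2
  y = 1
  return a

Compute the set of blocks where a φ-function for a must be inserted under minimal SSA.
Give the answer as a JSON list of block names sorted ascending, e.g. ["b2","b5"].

idom tree: b1←b0 b2←b0 b3←b0 b4←b2 b5←b0 b6←b3
Join-block Dom:
  b2: preds {b0,b4}: {b0} ∩ {b0,b2,b4} = {b0}; idom=b0
  b3: preds {b1,b2}: {b0,b1} ∩ {b0,b2} = {b0}; idom=b0
  b5: preds {b0,b4}: {b0} ∩ {b0,b2,b4} = {b0}; idom=b0

DF walk-up:
  b2←b0: walk · to b0
  b2←b4: walk b4→b2 to b0
  b3←b1: walk b1 to b0
  b3←b2: walk b2 to b0
  b5←b0: walk · to b0
  b5←b4: walk b4→b2 to b0
  b0 → ∅
  b1 → {b3}
  b2 → {b2,b3,b5}
  b3 → ∅
  b4 → {b2,b5}
  b5 → ∅
  b6 → ∅

φ for a: defs {b2,b3}
  DF⁺ = {b2,b3,b5}

Answer: ["b2", "b3", "b5"]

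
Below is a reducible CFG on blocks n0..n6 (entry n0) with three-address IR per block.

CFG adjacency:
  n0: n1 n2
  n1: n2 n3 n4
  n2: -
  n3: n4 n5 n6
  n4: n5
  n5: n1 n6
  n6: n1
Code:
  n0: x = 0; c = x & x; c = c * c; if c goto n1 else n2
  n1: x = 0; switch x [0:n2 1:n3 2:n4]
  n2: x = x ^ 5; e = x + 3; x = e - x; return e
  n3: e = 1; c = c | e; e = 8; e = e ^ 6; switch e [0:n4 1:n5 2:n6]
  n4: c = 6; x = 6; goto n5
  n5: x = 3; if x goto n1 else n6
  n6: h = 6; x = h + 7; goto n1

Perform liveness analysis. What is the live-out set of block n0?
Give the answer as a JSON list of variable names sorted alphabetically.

def/use:
  n0: {c,x} / ∅
  n1: {x} / ∅
  n2: {e,x} / {x}
  n3: {c,e} / {c}
  n4: {c,x} / ∅
  n5: {x} / ∅
  n6: {h,x} / ∅

Backward fixpoint:
  live n0: ∅→{c,x}
  live n1: {c}→{c,x}
  live n2: {x}→∅
  live n3: {c}→{c}
  live n4: ∅→{c}
  live n5: {c}→{c}
  live n6: {c}→{c}

live-out(n0) = ["c", "x"]

Answer: ["c", "x"]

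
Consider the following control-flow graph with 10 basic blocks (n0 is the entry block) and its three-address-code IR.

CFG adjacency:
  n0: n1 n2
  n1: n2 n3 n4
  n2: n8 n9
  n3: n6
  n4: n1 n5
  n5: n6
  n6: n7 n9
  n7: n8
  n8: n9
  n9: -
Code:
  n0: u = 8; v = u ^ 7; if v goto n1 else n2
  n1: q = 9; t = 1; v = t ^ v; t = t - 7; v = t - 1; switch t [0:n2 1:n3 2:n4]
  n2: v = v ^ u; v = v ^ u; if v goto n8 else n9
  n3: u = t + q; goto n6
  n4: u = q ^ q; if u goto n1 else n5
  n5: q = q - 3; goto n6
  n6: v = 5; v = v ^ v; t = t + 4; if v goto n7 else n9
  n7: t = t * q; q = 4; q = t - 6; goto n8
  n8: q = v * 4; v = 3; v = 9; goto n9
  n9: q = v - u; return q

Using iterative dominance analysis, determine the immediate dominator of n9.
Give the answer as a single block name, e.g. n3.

idom tree: n1←n0 n2←n0 n3←n1 n4←n1 n5←n4 n6←n1 n7←n6 n8←n0 n9←n0
Dom∩ at merges:
  n1: preds {n0,n4}: {n0} ∩ {n0,n1,n4} = {n0}; idom=n0
  n2: preds {n0,n1}: {n0} ∩ {n0,n1} = {n0}; idom=n0
  n6: preds {n3,n5}: {n0,n1,n3} ∩ {n0,n1,n4,n5} = {n0,n1}; idom=n1
  n8: preds {n2,n7}: {n0,n2} ∩ {n0,n1,n6,n7} = {n0}; idom=n0
  n9: preds {n2,n6,n8}: {n0,n2} ∩ {n0,n1,n6} ∩ {n0,n8} = {n0}; idom=n0

idom(n9) = n0

Answer: n0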